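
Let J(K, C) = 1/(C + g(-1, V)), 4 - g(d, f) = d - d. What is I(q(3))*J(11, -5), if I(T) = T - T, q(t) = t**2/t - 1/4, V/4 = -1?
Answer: 0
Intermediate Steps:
V = -4 (V = 4*(-1) = -4)
g(d, f) = 4 (g(d, f) = 4 - (d - d) = 4 - 1*0 = 4 + 0 = 4)
q(t) = -1/4 + t (q(t) = t - 1*1/4 = t - 1/4 = -1/4 + t)
J(K, C) = 1/(4 + C) (J(K, C) = 1/(C + 4) = 1/(4 + C))
I(T) = 0
I(q(3))*J(11, -5) = 0/(4 - 5) = 0/(-1) = 0*(-1) = 0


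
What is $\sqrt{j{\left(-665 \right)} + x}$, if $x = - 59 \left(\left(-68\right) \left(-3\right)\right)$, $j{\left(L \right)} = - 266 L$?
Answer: $\sqrt{164854} \approx 406.02$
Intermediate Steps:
$x = -12036$ ($x = \left(-59\right) 204 = -12036$)
$\sqrt{j{\left(-665 \right)} + x} = \sqrt{\left(-266\right) \left(-665\right) - 12036} = \sqrt{176890 - 12036} = \sqrt{164854}$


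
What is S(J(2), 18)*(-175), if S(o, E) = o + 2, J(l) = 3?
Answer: -875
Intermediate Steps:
S(o, E) = 2 + o
S(J(2), 18)*(-175) = (2 + 3)*(-175) = 5*(-175) = -875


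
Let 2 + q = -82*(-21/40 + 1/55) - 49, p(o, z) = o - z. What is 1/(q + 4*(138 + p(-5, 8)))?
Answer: 220/107923 ≈ 0.0020385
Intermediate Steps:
q = -2077/220 (q = -2 + (-82*(-21/40 + 1/55) - 49) = -2 + (-82*(-223/440) - 49) = -2 + (9143/220 - 49) = -2 - 1637/220 = -2077/220 ≈ -9.4409)
1/(q + 4*(138 + p(-5, 8))) = 1/(-2077/220 + 4*(138 + (-5 - 1*8))) = 1/(-2077/220 + 4*(138 + (-5 - 8))) = 1/(-2077/220 + 4*(138 - 13)) = 1/(-2077/220 + 4*125) = 1/(-2077/220 + 500) = 1/(107923/220) = 220/107923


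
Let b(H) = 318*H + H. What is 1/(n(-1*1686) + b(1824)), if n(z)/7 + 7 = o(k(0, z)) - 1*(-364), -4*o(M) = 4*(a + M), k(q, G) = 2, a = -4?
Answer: 1/584369 ≈ 1.7112e-6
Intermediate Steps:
o(M) = 4 - M (o(M) = -(-4 + M) = -(-16 + 4*M)/4 = 4 - M)
n(z) = 2513 (n(z) = -49 + 7*((4 - 1*2) - 1*(-364)) = -49 + 7*((4 - 2) + 364) = -49 + 7*(2 + 364) = -49 + 7*366 = -49 + 2562 = 2513)
b(H) = 319*H
1/(n(-1*1686) + b(1824)) = 1/(2513 + 319*1824) = 1/(2513 + 581856) = 1/584369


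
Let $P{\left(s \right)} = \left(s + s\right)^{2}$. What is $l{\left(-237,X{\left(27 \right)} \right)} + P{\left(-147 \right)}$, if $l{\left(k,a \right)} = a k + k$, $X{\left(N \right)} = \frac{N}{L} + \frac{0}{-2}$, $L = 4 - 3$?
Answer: $79800$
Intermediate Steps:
$L = 1$
$X{\left(N \right)} = N$ ($X{\left(N \right)} = \frac{N}{1} + \frac{0}{-2} = N 1 + 0 \left(- \frac{1}{2}\right) = N + 0 = N$)
$l{\left(k,a \right)} = k + a k$
$P{\left(s \right)} = 4 s^{2}$ ($P{\left(s \right)} = \left(2 s\right)^{2} = 4 s^{2}$)
$l{\left(-237,X{\left(27 \right)} \right)} + P{\left(-147 \right)} = - 237 \left(1 + 27\right) + 4 \left(-147\right)^{2} = \left(-237\right) 28 + 4 \cdot 21609 = -6636 + 86436 = 79800$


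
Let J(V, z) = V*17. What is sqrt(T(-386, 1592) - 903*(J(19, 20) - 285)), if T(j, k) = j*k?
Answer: I*sqrt(648826) ≈ 805.5*I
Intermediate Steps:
J(V, z) = 17*V
sqrt(T(-386, 1592) - 903*(J(19, 20) - 285)) = sqrt(-386*1592 - 903*(17*19 - 285)) = sqrt(-614512 - 903*(323 - 285)) = sqrt(-614512 - 903*38) = sqrt(-614512 - 34314) = sqrt(-648826) = I*sqrt(648826)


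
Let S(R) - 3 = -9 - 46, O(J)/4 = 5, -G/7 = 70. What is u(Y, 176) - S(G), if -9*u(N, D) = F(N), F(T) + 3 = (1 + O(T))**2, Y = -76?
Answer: 10/3 ≈ 3.3333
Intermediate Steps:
G = -490 (G = -7*70 = -490)
O(J) = 20 (O(J) = 4*5 = 20)
F(T) = 438 (F(T) = -3 + (1 + 20)**2 = -3 + 21**2 = -3 + 441 = 438)
u(N, D) = -146/3 (u(N, D) = -1/9*438 = -146/3)
S(R) = -52 (S(R) = 3 + (-9 - 46) = 3 - 55 = -52)
u(Y, 176) - S(G) = -146/3 - 1*(-52) = -146/3 + 52 = 10/3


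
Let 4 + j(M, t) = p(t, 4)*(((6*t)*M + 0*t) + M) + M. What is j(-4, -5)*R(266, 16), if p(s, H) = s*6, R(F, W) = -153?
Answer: 533664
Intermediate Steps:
p(s, H) = 6*s
j(M, t) = -4 + M + 6*t*(M + 6*M*t) (j(M, t) = -4 + ((6*t)*(((6*t)*M + 0*t) + M) + M) = -4 + ((6*t)*((6*M*t + 0) + M) + M) = -4 + ((6*t)*(6*M*t + M) + M) = -4 + ((6*t)*(M + 6*M*t) + M) = -4 + (6*t*(M + 6*M*t) + M) = -4 + (M + 6*t*(M + 6*M*t)) = -4 + M + 6*t*(M + 6*M*t))
j(-4, -5)*R(266, 16) = (-4 - 4 + 6*(-4)*(-5) + 36*(-4)*(-5)²)*(-153) = (-4 - 4 + 120 + 36*(-4)*25)*(-153) = (-4 - 4 + 120 - 3600)*(-153) = -3488*(-153) = 533664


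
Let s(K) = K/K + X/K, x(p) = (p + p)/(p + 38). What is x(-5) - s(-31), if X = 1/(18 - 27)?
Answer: -4010/3069 ≈ -1.3066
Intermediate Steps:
X = -⅑ (X = 1/(-9) = -⅑ ≈ -0.11111)
x(p) = 2*p/(38 + p) (x(p) = (2*p)/(38 + p) = 2*p/(38 + p))
s(K) = 1 - 1/(9*K) (s(K) = K/K - 1/(9*K) = 1 - 1/(9*K))
x(-5) - s(-31) = 2*(-5)/(38 - 5) - (-⅑ - 31)/(-31) = 2*(-5)/33 - (-1)*(-280)/(31*9) = 2*(-5)*(1/33) - 1*280/279 = -10/33 - 280/279 = -4010/3069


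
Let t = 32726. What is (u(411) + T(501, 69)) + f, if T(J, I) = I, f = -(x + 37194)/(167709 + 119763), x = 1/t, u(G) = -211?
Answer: -1337126042269/9407808672 ≈ -142.13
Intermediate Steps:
x = 1/32726 ≈ 3.0557e-5
f = -1217210845/9407808672 (f = -(1/32726 + 37194)/(167709 + 119763) = -1217210845/(32726*287472) = -1*1217210845/9407808672 = -1217210845/9407808672 ≈ -0.12938)
(u(411) + T(501, 69)) + f = (-211 + 69) - 1217210845/9407808672 = -142 - 1217210845/9407808672 = -1337126042269/9407808672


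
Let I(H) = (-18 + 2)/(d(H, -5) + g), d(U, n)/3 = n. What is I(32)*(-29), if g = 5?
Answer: -232/5 ≈ -46.400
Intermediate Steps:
d(U, n) = 3*n
I(H) = 8/5 (I(H) = (-18 + 2)/(3*(-5) + 5) = -16/(-15 + 5) = -16/(-10) = -16*(-1/10) = 8/5)
I(32)*(-29) = (8/5)*(-29) = -232/5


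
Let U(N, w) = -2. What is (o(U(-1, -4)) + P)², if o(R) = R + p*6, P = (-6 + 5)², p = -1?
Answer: 49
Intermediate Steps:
P = 1 (P = (-1)² = 1)
o(R) = -6 + R (o(R) = R - 1*6 = R - 6 = -6 + R)
(o(U(-1, -4)) + P)² = ((-6 - 2) + 1)² = (-8 + 1)² = (-7)² = 49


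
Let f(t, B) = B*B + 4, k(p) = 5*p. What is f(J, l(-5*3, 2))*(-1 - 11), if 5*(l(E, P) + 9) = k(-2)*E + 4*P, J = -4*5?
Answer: -154428/25 ≈ -6177.1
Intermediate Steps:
J = -20
l(E, P) = -9 - 2*E + 4*P/5 (l(E, P) = -9 + ((5*(-2))*E + 4*P)/5 = -9 + (-10*E + 4*P)/5 = -9 + (-2*E + 4*P/5) = -9 - 2*E + 4*P/5)
f(t, B) = 4 + B² (f(t, B) = B² + 4 = 4 + B²)
f(J, l(-5*3, 2))*(-1 - 11) = (4 + (-9 - (-10)*3 + (⅘)*2)²)*(-1 - 11) = (4 + (-9 - 2*(-15) + 8/5)²)*(-12) = (4 + (-9 + 30 + 8/5)²)*(-12) = (4 + (113/5)²)*(-12) = (4 + 12769/25)*(-12) = (12869/25)*(-12) = -154428/25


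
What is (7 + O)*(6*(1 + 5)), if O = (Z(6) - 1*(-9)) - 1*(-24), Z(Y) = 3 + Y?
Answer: 1764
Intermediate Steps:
O = 42 (O = ((3 + 6) - 1*(-9)) - 1*(-24) = (9 + 9) + 24 = 18 + 24 = 42)
(7 + O)*(6*(1 + 5)) = (7 + 42)*(6*(1 + 5)) = 49*(6*6) = 49*36 = 1764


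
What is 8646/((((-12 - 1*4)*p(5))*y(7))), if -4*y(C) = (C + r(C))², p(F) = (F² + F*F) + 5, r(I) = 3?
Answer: 393/1000 ≈ 0.39300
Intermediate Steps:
p(F) = 5 + 2*F² (p(F) = (F² + F²) + 5 = 2*F² + 5 = 5 + 2*F²)
y(C) = -(3 + C)²/4 (y(C) = -(C + 3)²/4 = -(3 + C)²/4)
8646/((((-12 - 1*4)*p(5))*y(7))) = 8646/((((-12 - 1*4)*(5 + 2*5²))*(-(3 + 7)²/4))) = 8646/((((-12 - 4)*(5 + 2*25))*(-¼*10²))) = 8646/(((-16*(5 + 50))*(-¼*100))) = 8646/((-16*55*(-25))) = 8646/((-880*(-25))) = 8646/22000 = 8646*(1/22000) = 393/1000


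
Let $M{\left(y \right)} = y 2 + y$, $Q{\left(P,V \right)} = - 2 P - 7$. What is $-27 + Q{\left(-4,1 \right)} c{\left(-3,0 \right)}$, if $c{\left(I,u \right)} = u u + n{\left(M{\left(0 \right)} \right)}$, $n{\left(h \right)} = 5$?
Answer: $-22$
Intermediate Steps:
$Q{\left(P,V \right)} = -7 - 2 P$
$M{\left(y \right)} = 3 y$ ($M{\left(y \right)} = 2 y + y = 3 y$)
$c{\left(I,u \right)} = 5 + u^{2}$ ($c{\left(I,u \right)} = u u + 5 = u^{2} + 5 = 5 + u^{2}$)
$-27 + Q{\left(-4,1 \right)} c{\left(-3,0 \right)} = -27 + \left(-7 - -8\right) \left(5 + 0^{2}\right) = -27 + \left(-7 + 8\right) \left(5 + 0\right) = -27 + 1 \cdot 5 = -27 + 5 = -22$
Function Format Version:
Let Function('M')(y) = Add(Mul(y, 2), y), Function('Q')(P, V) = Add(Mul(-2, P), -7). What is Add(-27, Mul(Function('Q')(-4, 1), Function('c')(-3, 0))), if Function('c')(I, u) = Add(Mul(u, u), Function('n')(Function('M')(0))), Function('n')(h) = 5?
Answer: -22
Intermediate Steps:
Function('Q')(P, V) = Add(-7, Mul(-2, P))
Function('M')(y) = Mul(3, y) (Function('M')(y) = Add(Mul(2, y), y) = Mul(3, y))
Function('c')(I, u) = Add(5, Pow(u, 2)) (Function('c')(I, u) = Add(Mul(u, u), 5) = Add(Pow(u, 2), 5) = Add(5, Pow(u, 2)))
Add(-27, Mul(Function('Q')(-4, 1), Function('c')(-3, 0))) = Add(-27, Mul(Add(-7, Mul(-2, -4)), Add(5, Pow(0, 2)))) = Add(-27, Mul(Add(-7, 8), Add(5, 0))) = Add(-27, Mul(1, 5)) = Add(-27, 5) = -22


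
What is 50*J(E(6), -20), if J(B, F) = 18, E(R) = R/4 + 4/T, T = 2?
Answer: 900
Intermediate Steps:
E(R) = 2 + R/4 (E(R) = R/4 + 4/2 = R*(¼) + 4*(½) = R/4 + 2 = 2 + R/4)
50*J(E(6), -20) = 50*18 = 900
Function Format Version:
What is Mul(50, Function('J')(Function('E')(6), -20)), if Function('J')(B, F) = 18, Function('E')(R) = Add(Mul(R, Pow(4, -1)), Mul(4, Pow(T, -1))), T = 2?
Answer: 900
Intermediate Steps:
Function('E')(R) = Add(2, Mul(Rational(1, 4), R)) (Function('E')(R) = Add(Mul(R, Pow(4, -1)), Mul(4, Pow(2, -1))) = Add(Mul(R, Rational(1, 4)), Mul(4, Rational(1, 2))) = Add(Mul(Rational(1, 4), R), 2) = Add(2, Mul(Rational(1, 4), R)))
Mul(50, Function('J')(Function('E')(6), -20)) = Mul(50, 18) = 900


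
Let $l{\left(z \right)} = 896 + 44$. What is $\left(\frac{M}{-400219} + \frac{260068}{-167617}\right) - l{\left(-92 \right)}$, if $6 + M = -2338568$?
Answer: $- \frac{62770597032354}{67083508123} \approx -935.71$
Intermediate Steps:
$M = -2338574$ ($M = -6 - 2338568 = -2338574$)
$l{\left(z \right)} = 940$
$\left(\frac{M}{-400219} + \frac{260068}{-167617}\right) - l{\left(-92 \right)} = \left(- \frac{2338574}{-400219} + \frac{260068}{-167617}\right) - 940 = \left(\left(-2338574\right) \left(- \frac{1}{400219}\right) + 260068 \left(- \frac{1}{167617}\right)\right) - 940 = \left(\frac{2338574}{400219} - \frac{260068}{167617}\right) - 940 = \frac{287900603266}{67083508123} - 940 = - \frac{62770597032354}{67083508123}$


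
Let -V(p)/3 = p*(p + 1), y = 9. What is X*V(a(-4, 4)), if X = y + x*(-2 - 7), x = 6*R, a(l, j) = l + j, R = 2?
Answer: 0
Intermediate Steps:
a(l, j) = j + l
x = 12 (x = 6*2 = 12)
V(p) = -3*p*(1 + p) (V(p) = -3*p*(p + 1) = -3*p*(1 + p))
X = -99 (X = 9 + 12*(-2 - 7) = 9 + 12*(-9) = 9 - 108 = -99)
X*V(a(-4, 4)) = -(-297)*(4 - 4)*(1 + (4 - 4)) = -(-297)*0*(1 + 0) = -(-297)*0 = -99*0 = 0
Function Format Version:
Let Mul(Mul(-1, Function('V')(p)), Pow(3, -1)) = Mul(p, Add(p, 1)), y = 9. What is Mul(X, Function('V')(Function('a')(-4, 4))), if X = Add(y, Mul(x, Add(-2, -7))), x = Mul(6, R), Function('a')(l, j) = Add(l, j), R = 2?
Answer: 0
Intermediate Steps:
Function('a')(l, j) = Add(j, l)
x = 12 (x = Mul(6, 2) = 12)
Function('V')(p) = Mul(-3, p, Add(1, p)) (Function('V')(p) = Mul(-3, Mul(p, Add(p, 1))) = Mul(-3, Mul(p, Add(1, p))) = Mul(-3, p, Add(1, p)))
X = -99 (X = Add(9, Mul(12, Add(-2, -7))) = Add(9, Mul(12, -9)) = Add(9, -108) = -99)
Mul(X, Function('V')(Function('a')(-4, 4))) = Mul(-99, Mul(-3, Add(4, -4), Add(1, Add(4, -4)))) = Mul(-99, Mul(-3, 0, Add(1, 0))) = Mul(-99, Mul(-3, 0, 1)) = Mul(-99, 0) = 0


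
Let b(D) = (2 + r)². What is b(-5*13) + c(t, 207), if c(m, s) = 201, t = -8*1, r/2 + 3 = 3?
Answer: 205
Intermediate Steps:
r = 0 (r = -6 + 2*3 = -6 + 6 = 0)
t = -8
b(D) = 4 (b(D) = (2 + 0)² = 2² = 4)
b(-5*13) + c(t, 207) = 4 + 201 = 205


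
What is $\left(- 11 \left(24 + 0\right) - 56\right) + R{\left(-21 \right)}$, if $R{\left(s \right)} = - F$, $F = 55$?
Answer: $-375$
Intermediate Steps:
$R{\left(s \right)} = -55$ ($R{\left(s \right)} = \left(-1\right) 55 = -55$)
$\left(- 11 \left(24 + 0\right) - 56\right) + R{\left(-21 \right)} = \left(- 11 \left(24 + 0\right) - 56\right) - 55 = \left(\left(-11\right) 24 - 56\right) - 55 = \left(-264 - 56\right) - 55 = -320 - 55 = -375$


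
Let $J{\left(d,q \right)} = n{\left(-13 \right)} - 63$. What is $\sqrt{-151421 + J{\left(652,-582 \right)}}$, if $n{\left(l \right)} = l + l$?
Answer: $i \sqrt{151510} \approx 389.24 i$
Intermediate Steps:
$n{\left(l \right)} = 2 l$
$J{\left(d,q \right)} = -89$ ($J{\left(d,q \right)} = 2 \left(-13\right) - 63 = -26 - 63 = -89$)
$\sqrt{-151421 + J{\left(652,-582 \right)}} = \sqrt{-151421 - 89} = \sqrt{-151510} = i \sqrt{151510}$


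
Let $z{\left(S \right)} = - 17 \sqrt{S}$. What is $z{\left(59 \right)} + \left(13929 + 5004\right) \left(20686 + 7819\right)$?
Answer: $539685165 - 17 \sqrt{59} \approx 5.3968 \cdot 10^{8}$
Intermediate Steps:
$z{\left(59 \right)} + \left(13929 + 5004\right) \left(20686 + 7819\right) = - 17 \sqrt{59} + \left(13929 + 5004\right) \left(20686 + 7819\right) = - 17 \sqrt{59} + 18933 \cdot 28505 = - 17 \sqrt{59} + 539685165 = 539685165 - 17 \sqrt{59}$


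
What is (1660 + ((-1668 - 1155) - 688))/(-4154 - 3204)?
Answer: 1851/7358 ≈ 0.25156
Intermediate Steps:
(1660 + ((-1668 - 1155) - 688))/(-4154 - 3204) = (1660 + (-2823 - 688))/(-7358) = (1660 - 3511)*(-1/7358) = -1851*(-1/7358) = 1851/7358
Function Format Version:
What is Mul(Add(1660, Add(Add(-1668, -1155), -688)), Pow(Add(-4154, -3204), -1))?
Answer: Rational(1851, 7358) ≈ 0.25156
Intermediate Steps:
Mul(Add(1660, Add(Add(-1668, -1155), -688)), Pow(Add(-4154, -3204), -1)) = Mul(Add(1660, Add(-2823, -688)), Pow(-7358, -1)) = Mul(Add(1660, -3511), Rational(-1, 7358)) = Mul(-1851, Rational(-1, 7358)) = Rational(1851, 7358)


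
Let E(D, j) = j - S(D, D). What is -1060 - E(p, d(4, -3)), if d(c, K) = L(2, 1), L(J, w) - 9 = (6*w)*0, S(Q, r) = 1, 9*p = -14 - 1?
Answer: -1068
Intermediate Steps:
p = -5/3 (p = (-14 - 1)/9 = (1/9)*(-15) = -5/3 ≈ -1.6667)
L(J, w) = 9 (L(J, w) = 9 + (6*w)*0 = 9 + 0 = 9)
d(c, K) = 9
E(D, j) = -1 + j (E(D, j) = j - 1*1 = j - 1 = -1 + j)
-1060 - E(p, d(4, -3)) = -1060 - (-1 + 9) = -1060 - 1*8 = -1060 - 8 = -1068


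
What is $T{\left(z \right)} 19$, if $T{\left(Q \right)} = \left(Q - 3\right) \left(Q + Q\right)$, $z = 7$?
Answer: $1064$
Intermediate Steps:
$T{\left(Q \right)} = 2 Q \left(-3 + Q\right)$ ($T{\left(Q \right)} = \left(-3 + Q\right) 2 Q = 2 Q \left(-3 + Q\right)$)
$T{\left(z \right)} 19 = 2 \cdot 7 \left(-3 + 7\right) 19 = 2 \cdot 7 \cdot 4 \cdot 19 = 56 \cdot 19 = 1064$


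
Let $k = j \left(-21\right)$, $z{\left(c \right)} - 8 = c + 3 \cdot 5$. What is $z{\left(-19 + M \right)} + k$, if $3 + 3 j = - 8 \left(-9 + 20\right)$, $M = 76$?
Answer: $717$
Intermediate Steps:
$j = - \frac{91}{3}$ ($j = -1 + \frac{\left(-8\right) \left(-9 + 20\right)}{3} = -1 + \frac{\left(-8\right) 11}{3} = -1 + \frac{1}{3} \left(-88\right) = -1 - \frac{88}{3} = - \frac{91}{3} \approx -30.333$)
$z{\left(c \right)} = 23 + c$ ($z{\left(c \right)} = 8 + \left(c + 3 \cdot 5\right) = 8 + \left(c + 15\right) = 8 + \left(15 + c\right) = 23 + c$)
$k = 637$ ($k = \left(- \frac{91}{3}\right) \left(-21\right) = 637$)
$z{\left(-19 + M \right)} + k = \left(23 + \left(-19 + 76\right)\right) + 637 = \left(23 + 57\right) + 637 = 80 + 637 = 717$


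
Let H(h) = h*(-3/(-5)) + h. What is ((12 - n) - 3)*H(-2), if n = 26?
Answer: 272/5 ≈ 54.400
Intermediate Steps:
H(h) = 8*h/5 (H(h) = h*(-3*(-⅕)) + h = h*(⅗) + h = 3*h/5 + h = 8*h/5)
((12 - n) - 3)*H(-2) = ((12 - 1*26) - 3)*((8/5)*(-2)) = ((12 - 26) - 3)*(-16/5) = (-14 - 3)*(-16/5) = -17*(-16/5) = 272/5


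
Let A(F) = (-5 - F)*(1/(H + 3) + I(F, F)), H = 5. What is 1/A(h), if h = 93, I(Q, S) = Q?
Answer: -4/36505 ≈ -0.00010957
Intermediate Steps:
A(F) = (-5 - F)*(1/8 + F) (A(F) = (-5 - F)*(1/(5 + 3) + F) = (-5 - F)*(1/8 + F))
1/A(h) = 1/(-5/8 - 1*93**2 - 41/8*93) = 1/(-5/8 - 1*8649 - 3813/8) = 1/(-5/8 - 8649 - 3813/8) = 1/(-36505/4) = -4/36505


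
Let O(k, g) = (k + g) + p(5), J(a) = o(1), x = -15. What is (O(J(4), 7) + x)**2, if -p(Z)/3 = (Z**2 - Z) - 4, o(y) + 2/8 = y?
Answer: 48841/16 ≈ 3052.6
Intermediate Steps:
o(y) = -1/4 + y
J(a) = 3/4 (J(a) = -1/4 + 1 = 3/4)
p(Z) = 12 - 3*Z**2 + 3*Z (p(Z) = -3*((Z**2 - Z) - 4) = -3*(-4 + Z**2 - Z) = 12 - 3*Z**2 + 3*Z)
O(k, g) = -48 + g + k (O(k, g) = (k + g) + (12 - 3*5**2 + 3*5) = (g + k) + (12 - 3*25 + 15) = (g + k) + (12 - 75 + 15) = (g + k) - 48 = -48 + g + k)
(O(J(4), 7) + x)**2 = ((-48 + 7 + 3/4) - 15)**2 = (-161/4 - 15)**2 = (-221/4)**2 = 48841/16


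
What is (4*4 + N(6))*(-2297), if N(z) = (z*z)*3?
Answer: -284828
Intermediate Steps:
N(z) = 3*z² (N(z) = z²*3 = 3*z²)
(4*4 + N(6))*(-2297) = (4*4 + 3*6²)*(-2297) = (16 + 3*36)*(-2297) = (16 + 108)*(-2297) = 124*(-2297) = -284828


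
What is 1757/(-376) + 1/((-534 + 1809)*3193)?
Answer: -7152878399/1530724200 ≈ -4.6729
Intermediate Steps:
1757/(-376) + 1/((-534 + 1809)*3193) = 1757*(-1/376) + (1/3193)/1275 = -1757/376 + (1/1275)*(1/3193) = -1757/376 + 1/4071075 = -7152878399/1530724200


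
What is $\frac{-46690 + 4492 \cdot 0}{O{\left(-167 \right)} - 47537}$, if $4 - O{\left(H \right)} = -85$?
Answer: $\frac{23345}{23724} \approx 0.98403$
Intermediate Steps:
$O{\left(H \right)} = 89$ ($O{\left(H \right)} = 4 - -85 = 4 + 85 = 89$)
$\frac{-46690 + 4492 \cdot 0}{O{\left(-167 \right)} - 47537} = \frac{-46690 + 4492 \cdot 0}{89 - 47537} = \frac{-46690 + 0}{-47448} = \left(-46690\right) \left(- \frac{1}{47448}\right) = \frac{23345}{23724}$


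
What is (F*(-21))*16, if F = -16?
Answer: 5376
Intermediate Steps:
(F*(-21))*16 = -16*(-21)*16 = 336*16 = 5376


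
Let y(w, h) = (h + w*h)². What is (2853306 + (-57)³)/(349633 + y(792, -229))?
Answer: 2668113/32977820042 ≈ 8.0906e-5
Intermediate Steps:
y(w, h) = (h + h*w)²
(2853306 + (-57)³)/(349633 + y(792, -229)) = (2853306 + (-57)³)/(349633 + (-229)²*(1 + 792)²) = (2853306 - 185193)/(349633 + 52441*793²) = 2668113/(349633 + 52441*628849) = 2668113/(349633 + 32977470409) = 2668113/32977820042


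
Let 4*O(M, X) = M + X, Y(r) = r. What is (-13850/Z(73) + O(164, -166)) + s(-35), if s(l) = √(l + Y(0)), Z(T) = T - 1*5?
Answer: -3471/17 + I*√35 ≈ -204.18 + 5.9161*I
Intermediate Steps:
Z(T) = -5 + T (Z(T) = T - 5 = -5 + T)
s(l) = √l (s(l) = √(l + 0) = √l)
O(M, X) = M/4 + X/4 (O(M, X) = (M + X)/4 = M/4 + X/4)
(-13850/Z(73) + O(164, -166)) + s(-35) = (-13850/(-5 + 73) + ((¼)*164 + (¼)*(-166))) + √(-35) = (-13850/68 + (41 - 83/2)) + I*√35 = (-13850*1/68 - ½) + I*√35 = (-6925/34 - ½) + I*√35 = -3471/17 + I*√35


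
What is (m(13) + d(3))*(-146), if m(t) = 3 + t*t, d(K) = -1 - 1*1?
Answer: -24820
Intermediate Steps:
d(K) = -2 (d(K) = -1 - 1 = -2)
m(t) = 3 + t**2
(m(13) + d(3))*(-146) = ((3 + 13**2) - 2)*(-146) = ((3 + 169) - 2)*(-146) = (172 - 2)*(-146) = 170*(-146) = -24820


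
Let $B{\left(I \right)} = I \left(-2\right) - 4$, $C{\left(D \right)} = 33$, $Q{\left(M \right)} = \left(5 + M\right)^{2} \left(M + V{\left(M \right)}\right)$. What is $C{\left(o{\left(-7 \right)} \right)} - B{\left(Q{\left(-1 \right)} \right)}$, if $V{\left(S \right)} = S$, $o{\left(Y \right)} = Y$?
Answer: $-27$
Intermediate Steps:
$Q{\left(M \right)} = 2 M \left(5 + M\right)^{2}$ ($Q{\left(M \right)} = \left(5 + M\right)^{2} \left(M + M\right) = \left(5 + M\right)^{2} \cdot 2 M = 2 M \left(5 + M\right)^{2}$)
$B{\left(I \right)} = -4 - 2 I$ ($B{\left(I \right)} = - 2 I - 4 = -4 - 2 I$)
$C{\left(o{\left(-7 \right)} \right)} - B{\left(Q{\left(-1 \right)} \right)} = 33 - \left(-4 - 2 \cdot 2 \left(-1\right) \left(5 - 1\right)^{2}\right) = 33 - \left(-4 - 2 \cdot 2 \left(-1\right) 4^{2}\right) = 33 - \left(-4 - 2 \cdot 2 \left(-1\right) 16\right) = 33 - \left(-4 - -64\right) = 33 - \left(-4 + 64\right) = 33 - 60 = -27$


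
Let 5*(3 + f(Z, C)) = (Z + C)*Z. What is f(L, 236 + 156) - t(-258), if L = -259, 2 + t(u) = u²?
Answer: -367272/5 ≈ -73454.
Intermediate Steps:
t(u) = -2 + u²
f(Z, C) = -3 + Z*(C + Z)/5 (f(Z, C) = -3 + ((Z + C)*Z)/5 = -3 + ((C + Z)*Z)/5 = -3 + (Z*(C + Z))/5 = -3 + Z*(C + Z)/5)
f(L, 236 + 156) - t(-258) = (-3 + (⅕)*(-259)² + (⅕)*(236 + 156)*(-259)) - (-2 + (-258)²) = (-3 + (⅕)*67081 + (⅕)*392*(-259)) - (-2 + 66564) = (-3 + 67081/5 - 101528/5) - 1*66562 = -34462/5 - 66562 = -367272/5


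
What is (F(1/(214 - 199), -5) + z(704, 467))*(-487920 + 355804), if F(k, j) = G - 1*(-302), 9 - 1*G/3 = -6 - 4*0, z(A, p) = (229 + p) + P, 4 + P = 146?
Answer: -156557460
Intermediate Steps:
P = 142 (P = -4 + 146 = 142)
z(A, p) = 371 + p (z(A, p) = (229 + p) + 142 = 371 + p)
G = 45 (G = 27 - 3*(-6 - 4*0) = 27 - 3*(-6 + 0) = 27 - 3*(-6) = 27 + 18 = 45)
F(k, j) = 347 (F(k, j) = 45 - 1*(-302) = 45 + 302 = 347)
(F(1/(214 - 199), -5) + z(704, 467))*(-487920 + 355804) = (347 + (371 + 467))*(-487920 + 355804) = (347 + 838)*(-132116) = 1185*(-132116) = -156557460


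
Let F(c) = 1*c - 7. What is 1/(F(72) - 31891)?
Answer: -1/31826 ≈ -3.1421e-5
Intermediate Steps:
F(c) = -7 + c (F(c) = c - 7 = -7 + c)
1/(F(72) - 31891) = 1/((-7 + 72) - 31891) = 1/(65 - 31891) = 1/(-31826) = -1/31826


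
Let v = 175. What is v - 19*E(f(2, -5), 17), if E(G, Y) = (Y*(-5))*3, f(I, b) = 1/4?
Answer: 5020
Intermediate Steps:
f(I, b) = ¼
E(G, Y) = -15*Y (E(G, Y) = -5*Y*3 = -15*Y)
v - 19*E(f(2, -5), 17) = 175 - (-285)*17 = 175 - 19*(-255) = 175 + 4845 = 5020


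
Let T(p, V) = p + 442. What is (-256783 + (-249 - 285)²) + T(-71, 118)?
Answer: 28744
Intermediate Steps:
T(p, V) = 442 + p
(-256783 + (-249 - 285)²) + T(-71, 118) = (-256783 + (-249 - 285)²) + (442 - 71) = (-256783 + (-534)²) + 371 = (-256783 + 285156) + 371 = 28373 + 371 = 28744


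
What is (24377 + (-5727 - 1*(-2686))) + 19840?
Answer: 41176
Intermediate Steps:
(24377 + (-5727 - 1*(-2686))) + 19840 = (24377 + (-5727 + 2686)) + 19840 = (24377 - 3041) + 19840 = 21336 + 19840 = 41176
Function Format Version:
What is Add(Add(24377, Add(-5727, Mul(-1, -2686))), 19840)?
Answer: 41176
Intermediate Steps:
Add(Add(24377, Add(-5727, Mul(-1, -2686))), 19840) = Add(Add(24377, Add(-5727, 2686)), 19840) = Add(Add(24377, -3041), 19840) = Add(21336, 19840) = 41176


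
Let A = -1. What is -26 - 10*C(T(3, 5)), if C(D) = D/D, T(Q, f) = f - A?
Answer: -36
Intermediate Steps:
T(Q, f) = 1 + f (T(Q, f) = f - 1*(-1) = f + 1 = 1 + f)
C(D) = 1
-26 - 10*C(T(3, 5)) = -26 - 10*1 = -26 - 10 = -36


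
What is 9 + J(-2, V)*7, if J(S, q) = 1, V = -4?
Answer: 16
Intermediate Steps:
9 + J(-2, V)*7 = 9 + 1*7 = 9 + 7 = 16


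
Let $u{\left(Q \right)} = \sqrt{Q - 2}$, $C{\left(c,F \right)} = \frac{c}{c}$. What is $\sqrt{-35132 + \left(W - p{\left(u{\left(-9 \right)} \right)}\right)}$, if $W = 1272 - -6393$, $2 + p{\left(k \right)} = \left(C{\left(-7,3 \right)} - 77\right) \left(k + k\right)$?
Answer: $\sqrt{-27465 + 152 i \sqrt{11}} \approx 1.521 + 165.73 i$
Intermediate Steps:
$C{\left(c,F \right)} = 1$
$u{\left(Q \right)} = \sqrt{-2 + Q}$
$p{\left(k \right)} = -2 - 152 k$ ($p{\left(k \right)} = -2 + \left(1 - 77\right) \left(k + k\right) = -2 - 76 \cdot 2 k = -2 - 152 k$)
$W = 7665$ ($W = 1272 + 6393 = 7665$)
$\sqrt{-35132 + \left(W - p{\left(u{\left(-9 \right)} \right)}\right)} = \sqrt{-35132 + \left(7665 - \left(-2 - 152 \sqrt{-2 - 9}\right)\right)} = \sqrt{-35132 + \left(7665 - \left(-2 - 152 \sqrt{-11}\right)\right)} = \sqrt{-35132 + \left(7665 - \left(-2 - 152 i \sqrt{11}\right)\right)} = \sqrt{-35132 + \left(7665 + \left(2 + 152 i \sqrt{11}\right)\right)} = \sqrt{-35132 + \left(7667 + 152 i \sqrt{11}\right)} = \sqrt{-27465 + 152 i \sqrt{11}}$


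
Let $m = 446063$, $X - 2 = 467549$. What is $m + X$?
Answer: $913614$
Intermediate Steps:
$X = 467551$ ($X = 2 + 467549 = 467551$)
$m + X = 446063 + 467551 = 913614$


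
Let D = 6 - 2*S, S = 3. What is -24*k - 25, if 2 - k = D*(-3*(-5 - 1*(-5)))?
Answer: -73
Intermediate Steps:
D = 0 (D = 6 - 2*3 = 6 - 6 = 0)
k = 2 (k = 2 - 0*(-3*(-5 - 1*(-5))) = 2 - 0*(-3*(-5 + 5)) = 2 - 0*(-3*0) = 2 - 0*0 = 2 - 1*0 = 2 + 0 = 2)
-24*k - 25 = -24*2 - 25 = -48 - 25 = -73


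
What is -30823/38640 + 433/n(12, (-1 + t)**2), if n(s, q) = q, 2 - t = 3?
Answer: 4151957/38640 ≈ 107.45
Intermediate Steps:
t = -1 (t = 2 - 1*3 = 2 - 3 = -1)
-30823/38640 + 433/n(12, (-1 + t)**2) = -30823/38640 + 433/((-1 - 1)**2) = -30823*1/38640 + 433/((-2)**2) = -30823/38640 + 433/4 = 4151957/38640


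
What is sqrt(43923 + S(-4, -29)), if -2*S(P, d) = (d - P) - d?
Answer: sqrt(43921) ≈ 209.57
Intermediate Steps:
S(P, d) = P/2 (S(P, d) = -((d - P) - d)/2 = -(-1)*P/2 = P/2)
sqrt(43923 + S(-4, -29)) = sqrt(43923 + (1/2)*(-4)) = sqrt(43923 - 2) = sqrt(43921)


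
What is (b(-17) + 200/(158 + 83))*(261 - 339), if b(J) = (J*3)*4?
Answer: 3819192/241 ≈ 15847.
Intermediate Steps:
b(J) = 12*J (b(J) = (3*J)*4 = 12*J)
(b(-17) + 200/(158 + 83))*(261 - 339) = (12*(-17) + 200/(158 + 83))*(261 - 339) = (-204 + 200/241)*(-78) = -48964/241*(-78) = 3819192/241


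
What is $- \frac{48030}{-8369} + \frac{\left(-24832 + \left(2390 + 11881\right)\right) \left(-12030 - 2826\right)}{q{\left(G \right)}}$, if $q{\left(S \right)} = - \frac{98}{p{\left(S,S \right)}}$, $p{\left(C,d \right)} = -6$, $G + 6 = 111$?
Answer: $\frac{3939145434582}{410081} \approx 9.6058 \cdot 10^{6}$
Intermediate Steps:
$G = 105$ ($G = -6 + 111 = 105$)
$q{\left(S \right)} = \frac{49}{3}$ ($q{\left(S \right)} = - \frac{98}{-6} = \left(-98\right) \left(- \frac{1}{6}\right) = \frac{49}{3}$)
$- \frac{48030}{-8369} + \frac{\left(-24832 + \left(2390 + 11881\right)\right) \left(-12030 - 2826\right)}{q{\left(G \right)}} = - \frac{48030}{-8369} + \frac{\left(-24832 + \left(2390 + 11881\right)\right) \left(-12030 - 2826\right)}{\frac{49}{3}} = \left(-48030\right) \left(- \frac{1}{8369}\right) + \left(-24832 + 14271\right) \left(-12030 - 2826\right) \frac{3}{49} = \frac{48030}{8369} + - 10561 \left(-12030 - 2826\right) \frac{3}{49} = \frac{48030}{8369} + \left(-10561\right) \left(-14856\right) \frac{3}{49} = \frac{48030}{8369} + 156894216 \cdot \frac{3}{49} = \frac{48030}{8369} + \frac{470682648}{49} = \frac{3939145434582}{410081}$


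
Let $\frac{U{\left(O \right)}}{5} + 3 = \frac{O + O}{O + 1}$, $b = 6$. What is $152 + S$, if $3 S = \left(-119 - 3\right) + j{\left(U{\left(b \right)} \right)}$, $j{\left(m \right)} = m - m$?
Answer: $\frac{334}{3} \approx 111.33$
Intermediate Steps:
$U{\left(O \right)} = -15 + \frac{10 O}{1 + O}$ ($U{\left(O \right)} = -15 + 5 \frac{O + O}{O + 1} = -15 + 5 \frac{2 O}{1 + O} = -15 + \frac{10 O}{1 + O}$)
$j{\left(m \right)} = 0$
$S = - \frac{122}{3}$ ($S = \frac{\left(-119 - 3\right) + 0}{3} = \frac{-122 + 0}{3} = \frac{1}{3} \left(-122\right) = - \frac{122}{3} \approx -40.667$)
$152 + S = 152 - \frac{122}{3} = \frac{334}{3}$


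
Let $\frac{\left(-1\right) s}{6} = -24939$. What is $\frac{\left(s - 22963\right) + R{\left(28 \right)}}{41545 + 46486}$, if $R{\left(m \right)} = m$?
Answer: $\frac{126699}{88031} \approx 1.4393$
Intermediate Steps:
$s = 149634$ ($s = \left(-6\right) \left(-24939\right) = 149634$)
$\frac{\left(s - 22963\right) + R{\left(28 \right)}}{41545 + 46486} = \frac{\left(149634 - 22963\right) + 28}{41545 + 46486} = \frac{\left(149634 - 22963\right) + 28}{88031} = \left(126671 + 28\right) \frac{1}{88031} = 126699 \cdot \frac{1}{88031} = \frac{126699}{88031}$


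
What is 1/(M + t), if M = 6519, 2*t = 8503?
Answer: 2/21541 ≈ 9.2846e-5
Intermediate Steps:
t = 8503/2 (t = (½)*8503 = 8503/2 ≈ 4251.5)
1/(M + t) = 1/(6519 + 8503/2) = 1/(21541/2) = 2/21541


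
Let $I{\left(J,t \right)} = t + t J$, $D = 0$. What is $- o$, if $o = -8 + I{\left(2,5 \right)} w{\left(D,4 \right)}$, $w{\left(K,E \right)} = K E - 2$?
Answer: $38$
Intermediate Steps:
$I{\left(J,t \right)} = t + J t$
$w{\left(K,E \right)} = -2 + E K$ ($w{\left(K,E \right)} = E K - 2 = -2 + E K$)
$o = -38$ ($o = -8 + 5 \left(1 + 2\right) \left(-2 + 4 \cdot 0\right) = -8 + 5 \cdot 3 \left(-2 + 0\right) = -8 + 15 \left(-2\right) = -8 - 30 = -38$)
$- o = \left(-1\right) \left(-38\right) = 38$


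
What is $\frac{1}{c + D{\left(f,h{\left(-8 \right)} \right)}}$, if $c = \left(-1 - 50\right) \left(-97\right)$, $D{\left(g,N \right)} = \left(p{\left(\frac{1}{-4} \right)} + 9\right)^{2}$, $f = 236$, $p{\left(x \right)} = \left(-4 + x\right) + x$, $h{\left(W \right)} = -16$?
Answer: $\frac{4}{19869} \approx 0.00020132$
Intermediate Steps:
$p{\left(x \right)} = -4 + 2 x$
$D{\left(g,N \right)} = \frac{81}{4}$ ($D{\left(g,N \right)} = \left(\left(-4 + \frac{2}{-4}\right) + 9\right)^{2} = \left(\left(-4 + 2 \left(- \frac{1}{4}\right)\right) + 9\right)^{2} = \left(\left(-4 - \frac{1}{2}\right) + 9\right)^{2} = \left(- \frac{9}{2} + 9\right)^{2} = \left(\frac{9}{2}\right)^{2} = \frac{81}{4}$)
$c = 4947$ ($c = \left(-51\right) \left(-97\right) = 4947$)
$\frac{1}{c + D{\left(f,h{\left(-8 \right)} \right)}} = \frac{1}{4947 + \frac{81}{4}} = \frac{1}{\frac{19869}{4}} = \frac{4}{19869}$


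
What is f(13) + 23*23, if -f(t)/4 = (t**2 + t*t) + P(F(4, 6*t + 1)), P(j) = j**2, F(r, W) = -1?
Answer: -827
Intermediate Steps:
f(t) = -4 - 8*t**2 (f(t) = -4*((t**2 + t*t) + (-1)**2) = -4*((t**2 + t**2) + 1) = -4*(2*t**2 + 1) = -4*(1 + 2*t**2) = -4 - 8*t**2)
f(13) + 23*23 = (-4 - 8*13**2) + 23*23 = (-4 - 8*169) + 529 = (-4 - 1352) + 529 = -1356 + 529 = -827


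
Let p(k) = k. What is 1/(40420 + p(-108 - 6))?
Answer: 1/40306 ≈ 2.4810e-5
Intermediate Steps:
1/(40420 + p(-108 - 6)) = 1/(40420 + (-108 - 6)) = 1/(40420 - 114) = 1/40306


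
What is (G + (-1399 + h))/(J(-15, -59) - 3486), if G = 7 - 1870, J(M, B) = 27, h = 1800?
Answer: 1462/3459 ≈ 0.42267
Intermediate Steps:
G = -1863
(G + (-1399 + h))/(J(-15, -59) - 3486) = (-1863 + (-1399 + 1800))/(27 - 3486) = (-1863 + 401)/(-3459) = -1462*(-1/3459) = 1462/3459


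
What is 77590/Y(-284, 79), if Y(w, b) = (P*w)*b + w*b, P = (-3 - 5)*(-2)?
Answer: -38795/190706 ≈ -0.20343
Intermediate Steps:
P = 16 (P = -8*(-2) = 16)
Y(w, b) = 17*b*w (Y(w, b) = (16*w)*b + w*b = 16*b*w + b*w = 17*b*w)
77590/Y(-284, 79) = 77590/((17*79*(-284))) = 77590/(-381412) = 77590*(-1/381412) = -38795/190706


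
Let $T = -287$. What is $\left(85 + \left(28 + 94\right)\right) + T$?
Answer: $-80$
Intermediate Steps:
$\left(85 + \left(28 + 94\right)\right) + T = \left(85 + \left(28 + 94\right)\right) - 287 = \left(85 + 122\right) - 287 = 207 - 287 = -80$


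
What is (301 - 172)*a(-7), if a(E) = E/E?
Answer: 129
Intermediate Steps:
a(E) = 1
(301 - 172)*a(-7) = (301 - 172)*1 = 129*1 = 129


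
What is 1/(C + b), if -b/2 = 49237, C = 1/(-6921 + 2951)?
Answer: -3970/390941781 ≈ -1.0155e-5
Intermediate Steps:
C = -1/3970 (C = 1/(-3970) = -1/3970 ≈ -0.00025189)
b = -98474 (b = -2*49237 = -98474)
1/(C + b) = 1/(-1/3970 - 98474) = 1/(-390941781/3970) = -3970/390941781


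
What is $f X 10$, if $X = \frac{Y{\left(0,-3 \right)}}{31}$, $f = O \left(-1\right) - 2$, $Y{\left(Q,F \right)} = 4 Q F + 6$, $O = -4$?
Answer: $\frac{120}{31} \approx 3.871$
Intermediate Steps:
$Y{\left(Q,F \right)} = 6 + 4 F Q$ ($Y{\left(Q,F \right)} = 4 F Q + 6 = 6 + 4 F Q$)
$f = 2$ ($f = \left(-4\right) \left(-1\right) - 2 = 4 - 2 = 2$)
$X = \frac{6}{31}$ ($X = \frac{6 + 4 \left(-3\right) 0}{31} = \left(6 + 0\right) \frac{1}{31} = 6 \cdot \frac{1}{31} = \frac{6}{31} \approx 0.19355$)
$f X 10 = 2 \cdot \frac{6}{31} \cdot 10 = \frac{12}{31} \cdot 10 = \frac{120}{31}$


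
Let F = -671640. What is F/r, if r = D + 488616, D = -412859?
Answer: -671640/75757 ≈ -8.8657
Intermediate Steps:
r = 75757 (r = -412859 + 488616 = 75757)
F/r = -671640/75757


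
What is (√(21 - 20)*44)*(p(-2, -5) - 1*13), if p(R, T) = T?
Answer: -792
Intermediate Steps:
(√(21 - 20)*44)*(p(-2, -5) - 1*13) = (√(21 - 20)*44)*(-5 - 1*13) = (√1*44)*(-5 - 13) = (1*44)*(-18) = 44*(-18) = -792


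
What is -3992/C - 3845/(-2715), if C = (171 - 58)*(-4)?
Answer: 628811/61359 ≈ 10.248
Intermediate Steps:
C = -452 (C = 113*(-4) = -452)
-3992/C - 3845/(-2715) = -3992/(-452) - 3845/(-2715) = -3992*(-1/452) - 3845*(-1/2715) = 998/113 + 769/543 = 628811/61359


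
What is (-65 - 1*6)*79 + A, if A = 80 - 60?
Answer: -5589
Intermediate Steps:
A = 20
(-65 - 1*6)*79 + A = (-65 - 1*6)*79 + 20 = (-65 - 6)*79 + 20 = -71*79 + 20 = -5609 + 20 = -5589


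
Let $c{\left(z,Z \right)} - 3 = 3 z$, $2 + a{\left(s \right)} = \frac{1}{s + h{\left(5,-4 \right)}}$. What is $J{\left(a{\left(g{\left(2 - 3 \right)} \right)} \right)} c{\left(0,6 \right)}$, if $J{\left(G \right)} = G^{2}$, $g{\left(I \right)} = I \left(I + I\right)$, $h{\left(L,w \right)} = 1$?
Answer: $\frac{25}{3} \approx 8.3333$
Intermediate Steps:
$g{\left(I \right)} = 2 I^{2}$ ($g{\left(I \right)} = I 2 I = 2 I^{2}$)
$a{\left(s \right)} = -2 + \frac{1}{1 + s}$ ($a{\left(s \right)} = -2 + \frac{1}{s + 1} = -2 + \frac{1}{1 + s}$)
$c{\left(z,Z \right)} = 3 + 3 z$
$J{\left(a{\left(g{\left(2 - 3 \right)} \right)} \right)} c{\left(0,6 \right)} = \left(\frac{-1 - 2 \cdot 2 \left(2 - 3\right)^{2}}{1 + 2 \left(2 - 3\right)^{2}}\right)^{2} \left(3 + 3 \cdot 0\right) = \left(\frac{-1 - 2 \cdot 2 \left(2 - 3\right)^{2}}{1 + 2 \left(2 - 3\right)^{2}}\right)^{2} \left(3 + 0\right) = \left(\frac{-1 - 2 \cdot 2 \left(-1\right)^{2}}{1 + 2 \left(-1\right)^{2}}\right)^{2} \cdot 3 = \left(\frac{-1 - 2 \cdot 2 \cdot 1}{1 + 2 \cdot 1}\right)^{2} \cdot 3 = \left(\frac{-1 - 4}{1 + 2}\right)^{2} \cdot 3 = \left(\frac{-1 - 4}{3}\right)^{2} \cdot 3 = \left(\frac{1}{3} \left(-5\right)\right)^{2} \cdot 3 = \left(- \frac{5}{3}\right)^{2} \cdot 3 = \frac{25}{9} \cdot 3 = \frac{25}{3}$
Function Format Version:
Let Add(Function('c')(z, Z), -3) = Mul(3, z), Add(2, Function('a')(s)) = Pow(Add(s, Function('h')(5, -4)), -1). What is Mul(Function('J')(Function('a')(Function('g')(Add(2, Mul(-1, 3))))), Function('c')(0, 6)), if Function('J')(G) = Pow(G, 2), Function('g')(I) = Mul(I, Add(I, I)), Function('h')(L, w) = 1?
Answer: Rational(25, 3) ≈ 8.3333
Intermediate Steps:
Function('g')(I) = Mul(2, Pow(I, 2)) (Function('g')(I) = Mul(I, Mul(2, I)) = Mul(2, Pow(I, 2)))
Function('a')(s) = Add(-2, Pow(Add(1, s), -1)) (Function('a')(s) = Add(-2, Pow(Add(s, 1), -1)) = Add(-2, Pow(Add(1, s), -1)))
Function('c')(z, Z) = Add(3, Mul(3, z))
Mul(Function('J')(Function('a')(Function('g')(Add(2, Mul(-1, 3))))), Function('c')(0, 6)) = Mul(Pow(Mul(Pow(Add(1, Mul(2, Pow(Add(2, Mul(-1, 3)), 2))), -1), Add(-1, Mul(-2, Mul(2, Pow(Add(2, Mul(-1, 3)), 2))))), 2), Add(3, Mul(3, 0))) = Mul(Pow(Mul(Pow(Add(1, Mul(2, Pow(Add(2, -3), 2))), -1), Add(-1, Mul(-2, Mul(2, Pow(Add(2, -3), 2))))), 2), Add(3, 0)) = Mul(Pow(Mul(Pow(Add(1, Mul(2, Pow(-1, 2))), -1), Add(-1, Mul(-2, Mul(2, Pow(-1, 2))))), 2), 3) = Mul(Pow(Mul(Pow(Add(1, Mul(2, 1)), -1), Add(-1, Mul(-2, Mul(2, 1)))), 2), 3) = Mul(Pow(Mul(Pow(Add(1, 2), -1), Add(-1, Mul(-2, 2))), 2), 3) = Mul(Pow(Mul(Pow(3, -1), Add(-1, -4)), 2), 3) = Mul(Pow(Mul(Rational(1, 3), -5), 2), 3) = Mul(Pow(Rational(-5, 3), 2), 3) = Mul(Rational(25, 9), 3) = Rational(25, 3)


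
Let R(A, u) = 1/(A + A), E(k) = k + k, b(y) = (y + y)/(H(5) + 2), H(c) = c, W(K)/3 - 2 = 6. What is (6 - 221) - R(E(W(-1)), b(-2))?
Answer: -20641/96 ≈ -215.01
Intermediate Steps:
W(K) = 24 (W(K) = 6 + 3*6 = 6 + 18 = 24)
b(y) = 2*y/7 (b(y) = (y + y)/(5 + 2) = (2*y)/7 = (2*y)*(⅐) = 2*y/7)
E(k) = 2*k
R(A, u) = 1/(2*A)
(6 - 221) - R(E(W(-1)), b(-2)) = (6 - 221) - 1/(2*(2*24)) = -215 - 1/(2*48) = -215 - 1*1/96 = -215 - 1/96 = -20641/96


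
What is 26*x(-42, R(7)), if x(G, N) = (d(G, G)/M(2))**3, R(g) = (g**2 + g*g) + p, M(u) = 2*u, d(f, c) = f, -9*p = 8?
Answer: -120393/4 ≈ -30098.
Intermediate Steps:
p = -8/9 (p = -1/9*8 = -8/9 ≈ -0.88889)
R(g) = -8/9 + 2*g**2 (R(g) = (g**2 + g*g) - 8/9 = (g**2 + g**2) - 8/9 = 2*g**2 - 8/9 = -8/9 + 2*g**2)
x(G, N) = G**3/64 (x(G, N) = (G/((2*2)))**3 = (G/4)**3 = G**3/64)
26*x(-42, R(7)) = 26*((1/64)*(-42)**3) = 26*((1/64)*(-74088)) = 26*(-9261/8) = -120393/4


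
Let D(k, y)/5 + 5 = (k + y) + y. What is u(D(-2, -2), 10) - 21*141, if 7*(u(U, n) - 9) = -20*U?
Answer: -19564/7 ≈ -2794.9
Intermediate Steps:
D(k, y) = -25 + 5*k + 10*y (D(k, y) = -25 + 5*((k + y) + y) = -25 + 5*(k + 2*y) = -25 + (5*k + 10*y) = -25 + 5*k + 10*y)
u(U, n) = 9 - 20*U/7 (u(U, n) = 9 + (-20*U)/7 = 9 - 20*U/7)
u(D(-2, -2), 10) - 21*141 = (9 - 20*(-25 + 5*(-2) + 10*(-2))/7) - 21*141 = (9 - 20*(-25 - 10 - 20)/7) - 2961 = (9 - 20/7*(-55)) - 2961 = (9 + 1100/7) - 2961 = 1163/7 - 2961 = -19564/7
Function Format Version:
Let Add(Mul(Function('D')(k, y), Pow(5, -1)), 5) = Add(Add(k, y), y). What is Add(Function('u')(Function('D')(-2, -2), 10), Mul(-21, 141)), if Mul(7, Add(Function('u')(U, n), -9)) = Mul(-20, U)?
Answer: Rational(-19564, 7) ≈ -2794.9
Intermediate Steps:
Function('D')(k, y) = Add(-25, Mul(5, k), Mul(10, y)) (Function('D')(k, y) = Add(-25, Mul(5, Add(Add(k, y), y))) = Add(-25, Mul(5, Add(k, Mul(2, y)))) = Add(-25, Add(Mul(5, k), Mul(10, y))) = Add(-25, Mul(5, k), Mul(10, y)))
Function('u')(U, n) = Add(9, Mul(Rational(-20, 7), U)) (Function('u')(U, n) = Add(9, Mul(Rational(1, 7), Mul(-20, U))) = Add(9, Mul(Rational(-20, 7), U)))
Add(Function('u')(Function('D')(-2, -2), 10), Mul(-21, 141)) = Add(Add(9, Mul(Rational(-20, 7), Add(-25, Mul(5, -2), Mul(10, -2)))), Mul(-21, 141)) = Add(Add(9, Mul(Rational(-20, 7), Add(-25, -10, -20))), -2961) = Add(Add(9, Mul(Rational(-20, 7), -55)), -2961) = Add(Add(9, Rational(1100, 7)), -2961) = Add(Rational(1163, 7), -2961) = Rational(-19564, 7)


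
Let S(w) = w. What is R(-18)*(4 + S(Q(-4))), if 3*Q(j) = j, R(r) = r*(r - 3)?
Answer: 1008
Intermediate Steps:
R(r) = r*(-3 + r)
Q(j) = j/3
R(-18)*(4 + S(Q(-4))) = (-18*(-3 - 18))*(4 + (1/3)*(-4)) = (-18*(-21))*(4 - 4/3) = 378*(8/3) = 1008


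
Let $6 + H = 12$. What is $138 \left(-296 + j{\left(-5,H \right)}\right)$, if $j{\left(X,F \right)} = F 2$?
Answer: $-39192$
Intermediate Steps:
$H = 6$ ($H = -6 + 12 = 6$)
$j{\left(X,F \right)} = 2 F$
$138 \left(-296 + j{\left(-5,H \right)}\right) = 138 \left(-296 + 2 \cdot 6\right) = 138 \left(-296 + 12\right) = 138 \left(-284\right) = -39192$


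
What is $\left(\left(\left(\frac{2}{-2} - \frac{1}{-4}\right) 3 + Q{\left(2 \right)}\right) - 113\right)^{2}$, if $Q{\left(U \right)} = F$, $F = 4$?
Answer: $\frac{198025}{16} \approx 12377.0$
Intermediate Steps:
$Q{\left(U \right)} = 4$
$\left(\left(\left(\frac{2}{-2} - \frac{1}{-4}\right) 3 + Q{\left(2 \right)}\right) - 113\right)^{2} = \left(\left(\left(\frac{2}{-2} - \frac{1}{-4}\right) 3 + 4\right) - 113\right)^{2} = \left(\left(\left(2 \left(- \frac{1}{2}\right) - - \frac{1}{4}\right) 3 + 4\right) - 113\right)^{2} = \left(\left(\left(-1 + \frac{1}{4}\right) 3 + 4\right) - 113\right)^{2} = \left(\left(\left(- \frac{3}{4}\right) 3 + 4\right) - 113\right)^{2} = \left(\left(- \frac{9}{4} + 4\right) - 113\right)^{2} = \left(\frac{7}{4} - 113\right)^{2} = \left(- \frac{445}{4}\right)^{2} = \frac{198025}{16}$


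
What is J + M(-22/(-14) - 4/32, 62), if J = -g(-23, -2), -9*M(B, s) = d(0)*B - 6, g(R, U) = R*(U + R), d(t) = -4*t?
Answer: -1723/3 ≈ -574.33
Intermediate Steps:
g(R, U) = R*(R + U)
M(B, s) = ⅔ (M(B, s) = -((-4*0)*B - 6)/9 = -(0*B - 6)/9 = -(0 - 6)/9 = -⅑*(-6) = ⅔)
J = -575 (J = -(-23)*(-23 - 2) = -(-23)*(-25) = -1*575 = -575)
J + M(-22/(-14) - 4/32, 62) = -575 + ⅔ = -1723/3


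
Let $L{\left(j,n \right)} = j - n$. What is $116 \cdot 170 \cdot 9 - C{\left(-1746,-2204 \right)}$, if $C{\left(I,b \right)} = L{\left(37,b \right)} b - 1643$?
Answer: $5118287$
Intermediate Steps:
$C{\left(I,b \right)} = -1643 + b \left(37 - b\right)$ ($C{\left(I,b \right)} = \left(37 - b\right) b - 1643 = b \left(37 - b\right) - 1643 = -1643 + b \left(37 - b\right)$)
$116 \cdot 170 \cdot 9 - C{\left(-1746,-2204 \right)} = 116 \cdot 170 \cdot 9 - \left(-1643 - - 2204 \left(-37 - 2204\right)\right) = 19720 \cdot 9 - \left(-1643 - \left(-2204\right) \left(-2241\right)\right) = 177480 - \left(-1643 - 4939164\right) = 177480 - -4940807 = 177480 + 4940807 = 5118287$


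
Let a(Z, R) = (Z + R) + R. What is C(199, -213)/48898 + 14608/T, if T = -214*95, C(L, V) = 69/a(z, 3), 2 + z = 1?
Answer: -3104441/4322158 ≈ -0.71826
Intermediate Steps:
z = -1 (z = -2 + 1 = -1)
a(Z, R) = Z + 2*R (a(Z, R) = (R + Z) + R = Z + 2*R)
C(L, V) = 69/5 (C(L, V) = 69/(-1 + 2*3) = 69/(-1 + 6) = 69/5)
T = -20330
C(199, -213)/48898 + 14608/T = (69/5)/48898 + 14608/(-20330) = (69/5)*(1/48898) + 14608*(-1/20330) = 3/10630 - 7304/10165 = -3104441/4322158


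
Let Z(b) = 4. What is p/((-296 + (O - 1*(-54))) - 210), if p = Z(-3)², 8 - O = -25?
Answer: -16/419 ≈ -0.038186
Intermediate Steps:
O = 33 (O = 8 - 1*(-25) = 8 + 25 = 33)
p = 16 (p = 4² = 16)
p/((-296 + (O - 1*(-54))) - 210) = 16/((-296 + (33 - 1*(-54))) - 210) = 16/((-296 + (33 + 54)) - 210) = 16/((-296 + 87) - 210) = 16/(-209 - 210) = 16/(-419) = 16*(-1/419) = -16/419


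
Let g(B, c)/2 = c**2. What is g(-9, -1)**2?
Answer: 4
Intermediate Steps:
g(B, c) = 2*c**2
g(-9, -1)**2 = (2*(-1)**2)**2 = (2*1)**2 = 2**2 = 4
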